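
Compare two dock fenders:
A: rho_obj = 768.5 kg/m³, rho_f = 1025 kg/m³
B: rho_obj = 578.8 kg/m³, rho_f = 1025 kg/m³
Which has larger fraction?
fraction(A) = 0.7498, fraction(B) = 0.5647. Answer: A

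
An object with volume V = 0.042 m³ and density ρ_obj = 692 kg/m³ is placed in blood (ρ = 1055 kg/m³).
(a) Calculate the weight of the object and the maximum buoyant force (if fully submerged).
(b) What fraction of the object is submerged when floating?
(a) W=rho_obj*g*V=692*9.81*0.042=285.1 N; F_B(max)=rho*g*V=1055*9.81*0.042=434.7 N
(b) Floating fraction=rho_obj/rho=692/1055=0.656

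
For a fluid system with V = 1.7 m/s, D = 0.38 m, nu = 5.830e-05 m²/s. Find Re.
Formula: Re = \frac{V D}{\nu}
Re = 1.7·0.38/5.830e-05 = 11081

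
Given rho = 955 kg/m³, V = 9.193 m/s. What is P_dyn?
Formula: P_{dyn} = \frac{1}{2} \rho V^2
P_dyn = 0.5·955·9.193²/1000 = 40.35 kPa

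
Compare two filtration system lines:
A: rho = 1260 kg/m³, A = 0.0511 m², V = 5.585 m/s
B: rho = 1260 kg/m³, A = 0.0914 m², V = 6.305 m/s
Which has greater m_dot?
m_dot(A) = 359.6 kg/s, m_dot(B) = 726.1 kg/s. Answer: B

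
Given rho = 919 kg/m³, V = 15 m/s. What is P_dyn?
Formula: P_{dyn} = \frac{1}{2} \rho V^2
P_dyn = 0.5·919·15²/1000 = 103.4 kPa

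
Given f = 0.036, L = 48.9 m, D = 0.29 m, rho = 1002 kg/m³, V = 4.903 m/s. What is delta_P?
Formula: \Delta P = f \frac{L}{D} \frac{\rho V^2}{2}
delta_P = 0.036·(48.9/0.29)·0.5·1002·4.903²/1000 = 73.11 kPa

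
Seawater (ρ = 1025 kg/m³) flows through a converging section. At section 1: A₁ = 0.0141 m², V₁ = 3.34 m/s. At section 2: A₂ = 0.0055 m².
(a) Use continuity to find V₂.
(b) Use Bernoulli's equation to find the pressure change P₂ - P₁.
(a) Continuity: A₁V₁=A₂V₂ -> V₂=A₁V₁/A₂=0.0141*3.34/0.0055=8.56 m/s
(b) Bernoulli: P₂-P₁=0.5*rho*(V₁^2-V₂^2)/1000=0.5*1025*(3.34^2-8.56^2)/1000=-31.84 kPa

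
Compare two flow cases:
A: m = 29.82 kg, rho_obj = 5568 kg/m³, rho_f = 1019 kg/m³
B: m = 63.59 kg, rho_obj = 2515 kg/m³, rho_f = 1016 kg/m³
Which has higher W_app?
W_app(A) = 239 N, W_app(B) = 371.8 N. Answer: B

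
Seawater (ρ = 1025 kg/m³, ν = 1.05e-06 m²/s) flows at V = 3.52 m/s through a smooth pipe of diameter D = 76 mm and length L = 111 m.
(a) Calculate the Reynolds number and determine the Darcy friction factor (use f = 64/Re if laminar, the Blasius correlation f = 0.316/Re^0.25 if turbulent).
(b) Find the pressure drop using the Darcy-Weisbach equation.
(a) Re = V·D/ν = 3.52·0.076/1.05e-06 = 254780 → turbulent (Re > 4000); f = 0.316/Re^0.25 = 0.316/254780^0.25 = 0.014065 (Blasius is strictly valid for Re ≲ 1e5; used here as the smooth-pipe estimate the problem specifies)
(b) Darcy-Weisbach: ΔP = f·(L/D)·½ρV²/1000 = 0.014065·(111/0.076)·½·1025·3.52²/1000 = 130.4 kPa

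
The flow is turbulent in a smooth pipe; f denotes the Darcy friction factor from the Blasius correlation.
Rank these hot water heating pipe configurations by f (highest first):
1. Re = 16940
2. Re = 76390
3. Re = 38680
Case 1: f = 0.0277
Case 2: f = 0.01901
Case 3: f = 0.02253
Ranking (highest first): 1, 3, 2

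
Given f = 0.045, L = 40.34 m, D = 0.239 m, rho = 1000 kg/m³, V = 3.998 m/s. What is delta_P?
Formula: \Delta P = f \frac{L}{D} \frac{\rho V^2}{2}
delta_P = 0.045·(40.34/0.239)·0.5·1000·3.998²/1000 = 60.7 kPa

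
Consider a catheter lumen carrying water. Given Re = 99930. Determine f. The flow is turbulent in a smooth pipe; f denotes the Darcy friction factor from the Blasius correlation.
Formula: f = \frac{0.316}{Re^{0.25}}
f = 0.316/99930^0.25 = 0.01777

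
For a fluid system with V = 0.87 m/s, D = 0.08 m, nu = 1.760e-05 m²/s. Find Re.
Formula: Re = \frac{V D}{\nu}
Re = 0.87·0.08/1.760e-05 = 3955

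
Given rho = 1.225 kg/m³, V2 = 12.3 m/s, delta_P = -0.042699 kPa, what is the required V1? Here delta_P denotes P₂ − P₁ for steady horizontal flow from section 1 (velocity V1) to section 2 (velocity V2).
Formula: \Delta P = \frac{1}{2} \rho (V_1^2 - V_2^2)
Substituting knowns: -0.042699 = 0.5·1.225·(V1² − 12.3²)/1000
Solving for V1: V1 = √(12.3² + 2·(-0.042699·1000)/1.225) = 9.032 m/s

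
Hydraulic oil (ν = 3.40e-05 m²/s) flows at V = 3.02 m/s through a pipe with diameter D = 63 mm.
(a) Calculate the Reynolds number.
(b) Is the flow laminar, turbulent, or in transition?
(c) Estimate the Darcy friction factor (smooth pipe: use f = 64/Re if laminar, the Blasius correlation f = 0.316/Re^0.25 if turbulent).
(a) Re = V·D/ν = 3.02·0.063/3.40e-05 = 5595.9
(b) Flow regime: turbulent (Re > 4000)
(c) Friction factor: f = 0.316/Re^0.25 = 0.316/5595.9^0.25 = 0.03654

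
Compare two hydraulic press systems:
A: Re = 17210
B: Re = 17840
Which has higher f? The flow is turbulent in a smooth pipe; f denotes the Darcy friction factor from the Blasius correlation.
f(A) = 0.02759, f(B) = 0.02734. Answer: A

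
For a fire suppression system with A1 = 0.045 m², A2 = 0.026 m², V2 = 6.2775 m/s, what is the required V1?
Formula: V_2 = \frac{A_1 V_1}{A_2}
Substituting knowns: 6.2775 = 0.045·V1/0.026
Solving for V1: V1 = 6.2775·0.026/0.045 = 3.627 m/s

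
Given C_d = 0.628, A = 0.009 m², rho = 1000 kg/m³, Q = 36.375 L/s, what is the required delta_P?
Formula: Q = C_d A \sqrt{\frac{2 \Delta P}{\rho}}
Substituting knowns: 36.375 = 0.628·0.009·√(2·(delta_P·1000)/1000)·1000
Solving for delta_P: delta_P = ((36.375/1000)/(0.628·0.009))²·1000/2/1000 = 20.71 kPa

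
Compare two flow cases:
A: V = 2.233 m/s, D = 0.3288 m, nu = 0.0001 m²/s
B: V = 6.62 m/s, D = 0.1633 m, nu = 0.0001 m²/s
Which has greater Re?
Re(A) = 7342, Re(B) = 10810. Answer: B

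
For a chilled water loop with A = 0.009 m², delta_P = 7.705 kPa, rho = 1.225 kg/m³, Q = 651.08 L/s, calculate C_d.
Formula: Q = C_d A \sqrt{\frac{2 \Delta P}{\rho}}
Substituting knowns: 651.08 = C_d·0.009·√(2·(7.705·1000)/1.225)·1000
Solving for C_d: C_d = (651.08/1000)/(0.009·√(2·(7.705·1000)/1.225)) = 0.645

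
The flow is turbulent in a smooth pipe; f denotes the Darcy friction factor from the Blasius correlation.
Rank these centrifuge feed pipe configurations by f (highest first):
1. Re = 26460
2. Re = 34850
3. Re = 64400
Case 1: f = 0.02478
Case 2: f = 0.02313
Case 3: f = 0.01984
Ranking (highest first): 1, 2, 3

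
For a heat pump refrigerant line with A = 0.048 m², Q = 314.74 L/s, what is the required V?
Formula: Q = A V
Substituting knowns: 314.74 = 0.048·V·1000
Solving for V: V = (314.74/1000)/0.048 = 6.557 m/s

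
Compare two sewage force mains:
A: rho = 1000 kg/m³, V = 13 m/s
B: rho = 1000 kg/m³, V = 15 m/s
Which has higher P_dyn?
P_dyn(A) = 84.5 kPa, P_dyn(B) = 112.5 kPa. Answer: B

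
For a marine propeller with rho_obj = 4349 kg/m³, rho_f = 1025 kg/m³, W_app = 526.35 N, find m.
Formula: W_{app} = mg\left(1 - \frac{\rho_f}{\rho_{obj}}\right)
Substituting knowns: 526.35 = m·9.81·(1 − 1025/4349)
Solving for m: m = 526.35/(9.81·(1 − 1025/4349)) = 70.2 kg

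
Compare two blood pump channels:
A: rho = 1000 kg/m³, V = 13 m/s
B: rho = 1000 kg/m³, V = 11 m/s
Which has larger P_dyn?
P_dyn(A) = 84.5 kPa, P_dyn(B) = 60.5 kPa. Answer: A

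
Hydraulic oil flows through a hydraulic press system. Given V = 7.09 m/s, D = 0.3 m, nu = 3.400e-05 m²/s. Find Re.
Formula: Re = \frac{V D}{\nu}
Re = 7.09·0.3/3.400e-05 = 62559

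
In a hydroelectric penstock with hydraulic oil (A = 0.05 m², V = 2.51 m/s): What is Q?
Formula: Q = A V
Q = 0.05·2.51·1000 = 125.5 L/s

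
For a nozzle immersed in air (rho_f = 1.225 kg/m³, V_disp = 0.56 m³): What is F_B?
Formula: F_B = \rho_f g V_{disp}
F_B = 1.225·9.81·0.56 = 6.73 N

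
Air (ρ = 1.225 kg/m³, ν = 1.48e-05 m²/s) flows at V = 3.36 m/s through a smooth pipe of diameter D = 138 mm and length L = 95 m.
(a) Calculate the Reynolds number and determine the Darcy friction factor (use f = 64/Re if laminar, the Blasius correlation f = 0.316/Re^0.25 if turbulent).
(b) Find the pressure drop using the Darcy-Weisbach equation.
(a) Re = V·D/ν = 3.36·0.138/1.48e-05 = 31330 → turbulent (Re > 4000); f = 0.316/Re^0.25 = 0.316/31330^0.25 = 0.023752
(b) Darcy-Weisbach: ΔP = f·(L/D)·½ρV²/1000 = 0.023752·(95/0.138)·½·1.225·3.36²/1000 = 0.1131 kPa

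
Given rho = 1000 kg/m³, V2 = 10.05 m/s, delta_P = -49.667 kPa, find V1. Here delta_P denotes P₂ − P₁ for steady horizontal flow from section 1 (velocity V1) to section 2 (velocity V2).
Formula: \Delta P = \frac{1}{2} \rho (V_1^2 - V_2^2)
Substituting knowns: -49.667 = 0.5·1000·(V1² − 10.05²)/1000
Solving for V1: V1 = √(10.05² + 2·(-49.667·1000)/1000) = 1.292 m/s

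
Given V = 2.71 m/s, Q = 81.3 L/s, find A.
Formula: Q = A V
Substituting knowns: 81.3 = A·2.71·1000
Solving for A: A = (81.3/1000)/2.71 = 0.03 m²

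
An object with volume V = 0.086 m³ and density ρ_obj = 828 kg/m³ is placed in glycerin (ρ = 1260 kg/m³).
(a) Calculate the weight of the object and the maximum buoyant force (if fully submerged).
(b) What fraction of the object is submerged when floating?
(a) W=rho_obj*g*V=828*9.81*0.086=698.6 N; F_B(max)=rho*g*V=1260*9.81*0.086=1063.0 N
(b) Floating fraction=rho_obj/rho=828/1260=0.657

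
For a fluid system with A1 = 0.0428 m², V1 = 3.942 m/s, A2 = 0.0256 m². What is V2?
Formula: V_2 = \frac{A_1 V_1}{A_2}
V2 = 0.0428·3.942/0.0256 = 6.591 m/s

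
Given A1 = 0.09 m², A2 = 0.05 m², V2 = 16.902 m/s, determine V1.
Formula: V_2 = \frac{A_1 V_1}{A_2}
Substituting knowns: 16.902 = 0.09·V1/0.05
Solving for V1: V1 = 16.902·0.05/0.09 = 9.39 m/s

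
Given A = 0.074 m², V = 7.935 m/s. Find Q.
Formula: Q = A V
Q = 0.074·7.935·1000 = 587.2 L/s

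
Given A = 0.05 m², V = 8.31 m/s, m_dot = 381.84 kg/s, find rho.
Formula: \dot{m} = \rho A V
Substituting knowns: 381.84 = rho·0.05·8.31
Solving for rho: rho = 381.84/(0.05·8.31) = 919 kg/m³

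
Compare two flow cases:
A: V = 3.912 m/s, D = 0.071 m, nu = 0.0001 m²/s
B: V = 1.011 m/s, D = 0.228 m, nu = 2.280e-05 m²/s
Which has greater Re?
Re(A) = 2778, Re(B) = 10110. Answer: B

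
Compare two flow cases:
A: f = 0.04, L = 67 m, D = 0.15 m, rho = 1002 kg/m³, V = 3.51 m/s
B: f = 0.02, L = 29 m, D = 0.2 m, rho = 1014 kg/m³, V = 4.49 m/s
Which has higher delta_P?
delta_P(A) = 110.3 kPa, delta_P(B) = 29.64 kPa. Answer: A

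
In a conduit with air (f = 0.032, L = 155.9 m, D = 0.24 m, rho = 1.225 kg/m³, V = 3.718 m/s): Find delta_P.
Formula: \Delta P = f \frac{L}{D} \frac{\rho V^2}{2}
delta_P = 0.032·(155.9/0.24)·0.5·1.225·3.718²/1000 = 0.176 kPa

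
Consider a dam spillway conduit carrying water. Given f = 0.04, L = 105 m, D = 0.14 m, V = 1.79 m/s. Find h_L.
Formula: h_L = f \frac{L}{D} \frac{V^2}{2g}
h_L = 0.04·(105/0.14)·1.79²/(2·9.81) = 4.899 m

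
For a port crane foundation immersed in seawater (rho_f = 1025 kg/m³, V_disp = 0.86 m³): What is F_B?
Formula: F_B = \rho_f g V_{disp}
F_B = 1025·9.81·0.86 = 8648 N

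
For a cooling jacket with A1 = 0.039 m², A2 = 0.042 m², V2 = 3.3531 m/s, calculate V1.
Formula: V_2 = \frac{A_1 V_1}{A_2}
Substituting knowns: 3.3531 = 0.039·V1/0.042
Solving for V1: V1 = 3.3531·0.042/0.039 = 3.611 m/s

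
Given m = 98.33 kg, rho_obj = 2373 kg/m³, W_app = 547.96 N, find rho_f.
Formula: W_{app} = mg\left(1 - \frac{\rho_f}{\rho_{obj}}\right)
Substituting knowns: 547.96 = 98.33·9.81·(1 − rho_f/2373)
Solving for rho_f: rho_f = 2373·(1 − 547.96/(98.33·9.81)) = 1025 kg/m³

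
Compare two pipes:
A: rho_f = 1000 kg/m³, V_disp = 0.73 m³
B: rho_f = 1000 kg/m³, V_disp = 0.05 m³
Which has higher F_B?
F_B(A) = 7161 N, F_B(B) = 490.5 N. Answer: A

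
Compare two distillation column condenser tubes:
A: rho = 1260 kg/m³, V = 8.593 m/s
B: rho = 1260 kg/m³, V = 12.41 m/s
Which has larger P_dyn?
P_dyn(A) = 46.52 kPa, P_dyn(B) = 97.03 kPa. Answer: B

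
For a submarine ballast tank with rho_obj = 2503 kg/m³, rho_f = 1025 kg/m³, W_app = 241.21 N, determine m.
Formula: W_{app} = mg\left(1 - \frac{\rho_f}{\rho_{obj}}\right)
Substituting knowns: 241.21 = m·9.81·(1 − 1025/2503)
Solving for m: m = 241.21/(9.81·(1 − 1025/2503)) = 41.64 kg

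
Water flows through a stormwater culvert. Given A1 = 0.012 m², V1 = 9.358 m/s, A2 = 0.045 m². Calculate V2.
Formula: V_2 = \frac{A_1 V_1}{A_2}
V2 = 0.012·9.358/0.045 = 2.495 m/s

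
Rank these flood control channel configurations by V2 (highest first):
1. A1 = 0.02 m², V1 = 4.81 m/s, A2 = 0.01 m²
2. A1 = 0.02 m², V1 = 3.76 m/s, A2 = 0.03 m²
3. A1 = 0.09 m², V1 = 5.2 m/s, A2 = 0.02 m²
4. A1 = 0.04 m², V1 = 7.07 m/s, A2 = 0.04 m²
Case 1: V2 = 9.62 m/s
Case 2: V2 = 2.507 m/s
Case 3: V2 = 23.4 m/s
Case 4: V2 = 7.07 m/s
Ranking (highest first): 3, 1, 4, 2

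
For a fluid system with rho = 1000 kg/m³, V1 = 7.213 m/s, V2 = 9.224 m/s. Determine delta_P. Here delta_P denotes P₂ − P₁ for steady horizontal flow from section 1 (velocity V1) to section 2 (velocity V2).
Formula: \Delta P = \frac{1}{2} \rho (V_1^2 - V_2^2)
delta_P = 0.5·1000·(7.213² − 9.224²)/1000 = -16.53 kPa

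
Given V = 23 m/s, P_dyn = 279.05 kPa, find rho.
Formula: P_{dyn} = \frac{1}{2} \rho V^2
Substituting knowns: 279.05 = 0.5·rho·23²/1000
Solving for rho: rho = 2·(279.05·1000)/23² = 1055 kg/m³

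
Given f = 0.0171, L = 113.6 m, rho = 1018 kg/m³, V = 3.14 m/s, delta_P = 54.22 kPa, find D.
Formula: \Delta P = f \frac{L}{D} \frac{\rho V^2}{2}
Substituting knowns: 54.22 = 0.0171·(113.6/D)·0.5·1018·3.14²/1000
Solving for D: D = 0.0171·113.6·0.5·1018·3.14²/(54.22·1000) = 0.1798 m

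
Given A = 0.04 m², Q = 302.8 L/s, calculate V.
Formula: Q = A V
Substituting knowns: 302.8 = 0.04·V·1000
Solving for V: V = (302.8/1000)/0.04 = 7.57 m/s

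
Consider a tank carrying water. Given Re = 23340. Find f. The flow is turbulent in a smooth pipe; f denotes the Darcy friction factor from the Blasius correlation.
Formula: f = \frac{0.316}{Re^{0.25}}
f = 0.316/23340^0.25 = 0.02557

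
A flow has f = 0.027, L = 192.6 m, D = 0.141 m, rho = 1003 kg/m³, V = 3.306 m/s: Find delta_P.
Formula: \Delta P = f \frac{L}{D} \frac{\rho V^2}{2}
delta_P = 0.027·(192.6/0.141)·0.5·1003·3.306²/1000 = 202.2 kPa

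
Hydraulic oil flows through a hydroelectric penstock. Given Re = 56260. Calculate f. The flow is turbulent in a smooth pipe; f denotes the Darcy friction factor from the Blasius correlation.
Formula: f = \frac{0.316}{Re^{0.25}}
f = 0.316/56260^0.25 = 0.02052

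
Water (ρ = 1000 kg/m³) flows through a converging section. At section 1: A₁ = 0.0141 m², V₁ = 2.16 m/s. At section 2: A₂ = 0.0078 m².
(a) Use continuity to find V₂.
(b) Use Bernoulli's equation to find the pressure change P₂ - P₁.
(a) Continuity: A₁V₁=A₂V₂ -> V₂=A₁V₁/A₂=0.0141*2.16/0.0078=3.90 m/s
(b) Bernoulli: P₂-P₁=0.5*rho*(V₁^2-V₂^2)/1000=0.5*1000*(2.16^2-3.90^2)/1000=-5.272 kPa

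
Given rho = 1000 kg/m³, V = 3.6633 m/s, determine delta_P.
Formula: V = \sqrt{\frac{2 \Delta P}{\rho}}
Substituting knowns: 3.6633 = √(2·(delta_P·1000)/1000)
Solving for delta_P: delta_P = 3.6633²·1000/2/1000 = 6.71 kPa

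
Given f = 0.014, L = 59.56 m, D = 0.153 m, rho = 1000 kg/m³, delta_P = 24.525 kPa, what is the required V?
Formula: \Delta P = f \frac{L}{D} \frac{\rho V^2}{2}
Substituting knowns: 24.525 = 0.014·(59.56/0.153)·0.5·1000·V²/1000
Solving for V: V = √((24.525·1000)/(0.014·(59.56/0.153)·0.5·1000)) = 3 m/s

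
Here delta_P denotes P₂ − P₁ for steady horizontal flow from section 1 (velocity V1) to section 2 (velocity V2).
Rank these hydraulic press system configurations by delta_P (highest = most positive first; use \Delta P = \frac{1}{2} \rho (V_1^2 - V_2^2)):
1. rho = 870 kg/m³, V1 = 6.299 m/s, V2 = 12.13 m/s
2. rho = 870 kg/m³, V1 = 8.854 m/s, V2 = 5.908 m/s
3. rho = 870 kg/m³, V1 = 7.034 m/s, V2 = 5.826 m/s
Case 1: delta_P = -46.74 kPa
Case 2: delta_P = 18.92 kPa
Case 3: delta_P = 6.758 kPa
Ranking (highest first): 2, 3, 1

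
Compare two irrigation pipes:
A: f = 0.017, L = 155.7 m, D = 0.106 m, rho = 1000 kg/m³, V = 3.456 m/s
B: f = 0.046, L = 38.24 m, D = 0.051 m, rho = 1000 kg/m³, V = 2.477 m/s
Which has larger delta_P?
delta_P(A) = 149.1 kPa, delta_P(B) = 105.8 kPa. Answer: A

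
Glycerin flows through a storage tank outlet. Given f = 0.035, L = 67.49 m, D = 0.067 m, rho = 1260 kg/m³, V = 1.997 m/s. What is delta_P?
Formula: \Delta P = f \frac{L}{D} \frac{\rho V^2}{2}
delta_P = 0.035·(67.49/0.067)·0.5·1260·1.997²/1000 = 88.58 kPa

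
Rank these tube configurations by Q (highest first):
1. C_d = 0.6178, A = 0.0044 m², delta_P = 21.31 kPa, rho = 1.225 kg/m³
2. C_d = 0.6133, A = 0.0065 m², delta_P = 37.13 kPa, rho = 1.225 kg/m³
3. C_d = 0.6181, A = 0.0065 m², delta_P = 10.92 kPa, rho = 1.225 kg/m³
Case 1: Q = 507 L/s
Case 2: Q = 981.5 L/s
Case 3: Q = 536.5 L/s
Ranking (highest first): 2, 3, 1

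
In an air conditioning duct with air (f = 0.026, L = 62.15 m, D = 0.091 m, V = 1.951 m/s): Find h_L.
Formula: h_L = f \frac{L}{D} \frac{V^2}{2g}
h_L = 0.026·(62.15/0.091)·1.951²/(2·9.81) = 3.445 m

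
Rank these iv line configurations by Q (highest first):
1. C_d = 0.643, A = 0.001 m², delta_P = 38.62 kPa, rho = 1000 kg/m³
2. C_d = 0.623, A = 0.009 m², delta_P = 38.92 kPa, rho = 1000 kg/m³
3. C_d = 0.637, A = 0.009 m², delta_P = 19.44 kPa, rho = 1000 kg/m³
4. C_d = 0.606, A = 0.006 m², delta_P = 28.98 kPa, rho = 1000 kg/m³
Case 1: Q = 5.651 L/s
Case 2: Q = 49.47 L/s
Case 3: Q = 35.75 L/s
Case 4: Q = 27.68 L/s
Ranking (highest first): 2, 3, 4, 1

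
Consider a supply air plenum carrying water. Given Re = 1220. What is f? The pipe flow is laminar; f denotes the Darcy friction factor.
Formula: f = \frac{64}{Re}
f = 64/1220 = 0.05246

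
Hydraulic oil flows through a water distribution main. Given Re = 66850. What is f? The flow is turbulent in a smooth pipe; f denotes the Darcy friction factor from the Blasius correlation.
Formula: f = \frac{0.316}{Re^{0.25}}
f = 0.316/66850^0.25 = 0.01965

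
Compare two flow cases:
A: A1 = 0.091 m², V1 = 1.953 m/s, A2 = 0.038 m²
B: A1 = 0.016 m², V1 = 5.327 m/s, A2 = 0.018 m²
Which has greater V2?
V2(A) = 4.677 m/s, V2(B) = 4.735 m/s. Answer: B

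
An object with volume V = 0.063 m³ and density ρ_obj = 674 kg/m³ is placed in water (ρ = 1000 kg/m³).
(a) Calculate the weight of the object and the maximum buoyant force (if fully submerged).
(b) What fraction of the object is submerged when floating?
(a) W=rho_obj*g*V=674*9.81*0.063=416.6 N; F_B(max)=rho*g*V=1000*9.81*0.063=618.0 N
(b) Floating fraction=rho_obj/rho=674/1000=0.674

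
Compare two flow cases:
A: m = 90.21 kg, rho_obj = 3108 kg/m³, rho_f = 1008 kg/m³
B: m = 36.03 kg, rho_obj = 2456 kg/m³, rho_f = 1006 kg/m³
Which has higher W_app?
W_app(A) = 597.9 N, W_app(B) = 208.7 N. Answer: A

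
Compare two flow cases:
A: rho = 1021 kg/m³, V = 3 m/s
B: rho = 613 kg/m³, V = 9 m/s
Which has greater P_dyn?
P_dyn(A) = 4.595 kPa, P_dyn(B) = 24.83 kPa. Answer: B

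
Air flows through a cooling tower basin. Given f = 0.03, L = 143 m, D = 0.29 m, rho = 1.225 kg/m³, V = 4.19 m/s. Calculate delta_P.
Formula: \Delta P = f \frac{L}{D} \frac{\rho V^2}{2}
delta_P = 0.03·(143/0.29)·0.5·1.225·4.19²/1000 = 0.1591 kPa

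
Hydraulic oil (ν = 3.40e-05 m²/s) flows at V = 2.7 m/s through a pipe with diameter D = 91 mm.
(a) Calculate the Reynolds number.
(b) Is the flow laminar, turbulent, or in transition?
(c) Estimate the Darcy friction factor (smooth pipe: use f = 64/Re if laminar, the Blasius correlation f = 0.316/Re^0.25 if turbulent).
(a) Re = V·D/ν = 2.7·0.091/3.40e-05 = 7226.5
(b) Flow regime: turbulent (Re > 4000)
(c) Friction factor: f = 0.316/Re^0.25 = 0.316/7226.5^0.25 = 0.03427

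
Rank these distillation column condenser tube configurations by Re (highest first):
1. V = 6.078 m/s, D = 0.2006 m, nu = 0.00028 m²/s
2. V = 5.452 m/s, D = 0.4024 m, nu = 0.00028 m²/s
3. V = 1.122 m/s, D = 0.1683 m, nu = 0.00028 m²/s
Case 1: Re = 4354
Case 2: Re = 7835
Case 3: Re = 674.4
Ranking (highest first): 2, 1, 3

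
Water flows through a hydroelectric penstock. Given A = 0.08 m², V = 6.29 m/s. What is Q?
Formula: Q = A V
Q = 0.08·6.29·1000 = 503.2 L/s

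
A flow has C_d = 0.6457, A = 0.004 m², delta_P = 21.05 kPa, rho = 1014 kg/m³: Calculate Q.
Formula: Q = C_d A \sqrt{\frac{2 \Delta P}{\rho}}
Q = 0.6457·0.004·√(2·(21.05·1000)/1014)·1000 = 16.64 L/s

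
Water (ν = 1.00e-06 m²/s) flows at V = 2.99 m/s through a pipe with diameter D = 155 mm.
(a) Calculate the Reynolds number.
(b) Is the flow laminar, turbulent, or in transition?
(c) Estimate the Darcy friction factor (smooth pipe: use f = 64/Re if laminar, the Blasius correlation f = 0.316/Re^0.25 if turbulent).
(a) Re = V·D/ν = 2.99·0.155/1.00e-06 = 463450
(b) Flow regime: turbulent (Re > 4000)
(c) Friction factor: f = 0.316/Re^0.25 = 0.316/463450^0.25 = 0.01211 (Blasius is strictly valid for Re ≲ 1e5; used here as the smooth-pipe estimate the problem specifies)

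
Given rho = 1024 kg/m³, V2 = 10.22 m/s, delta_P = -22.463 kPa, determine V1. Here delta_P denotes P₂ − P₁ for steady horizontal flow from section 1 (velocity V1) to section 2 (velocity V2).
Formula: \Delta P = \frac{1}{2} \rho (V_1^2 - V_2^2)
Substituting knowns: -22.463 = 0.5·1024·(V1² − 10.22²)/1000
Solving for V1: V1 = √(10.22² + 2·(-22.463·1000)/1024) = 7.783 m/s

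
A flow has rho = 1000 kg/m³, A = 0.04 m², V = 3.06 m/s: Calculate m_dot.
Formula: \dot{m} = \rho A V
m_dot = 1000·0.04·3.06 = 122.4 kg/s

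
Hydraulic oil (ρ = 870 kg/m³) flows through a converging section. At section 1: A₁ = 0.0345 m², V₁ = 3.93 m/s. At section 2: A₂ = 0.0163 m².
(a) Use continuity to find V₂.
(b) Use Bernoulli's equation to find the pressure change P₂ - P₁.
(a) Continuity: A₁V₁=A₂V₂ -> V₂=A₁V₁/A₂=0.0345*3.93/0.0163=8.32 m/s
(b) Bernoulli: P₂-P₁=0.5*rho*(V₁^2-V₂^2)/1000=0.5*870*(3.93^2-8.32^2)/1000=-23.39 kPa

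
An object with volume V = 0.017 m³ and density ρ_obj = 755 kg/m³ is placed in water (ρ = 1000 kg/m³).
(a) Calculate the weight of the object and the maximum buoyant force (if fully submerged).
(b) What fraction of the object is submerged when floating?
(a) W=rho_obj*g*V=755*9.81*0.017=125.9 N; F_B(max)=rho*g*V=1000*9.81*0.017=166.8 N
(b) Floating fraction=rho_obj/rho=755/1000=0.755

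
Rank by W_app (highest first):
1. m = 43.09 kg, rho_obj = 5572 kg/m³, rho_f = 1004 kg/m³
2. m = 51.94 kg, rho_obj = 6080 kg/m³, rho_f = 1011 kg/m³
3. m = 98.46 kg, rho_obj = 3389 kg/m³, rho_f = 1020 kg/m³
Case 1: W_app = 346.5 N
Case 2: W_app = 424.8 N
Case 3: W_app = 675.2 N
Ranking (highest first): 3, 2, 1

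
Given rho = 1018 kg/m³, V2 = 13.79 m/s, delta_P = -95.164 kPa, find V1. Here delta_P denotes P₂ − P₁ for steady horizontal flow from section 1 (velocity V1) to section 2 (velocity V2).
Formula: \Delta P = \frac{1}{2} \rho (V_1^2 - V_2^2)
Substituting knowns: -95.164 = 0.5·1018·(V1² − 13.79²)/1000
Solving for V1: V1 = √(13.79² + 2·(-95.164·1000)/1018) = 1.789 m/s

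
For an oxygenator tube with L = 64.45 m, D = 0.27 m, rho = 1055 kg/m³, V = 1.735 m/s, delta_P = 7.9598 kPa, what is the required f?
Formula: \Delta P = f \frac{L}{D} \frac{\rho V^2}{2}
Substituting knowns: 7.9598 = f·(64.45/0.27)·0.5·1055·1.735²/1000
Solving for f: f = (7.9598·1000)/((64.45/0.27)·0.5·1055·1.735²) = 0.021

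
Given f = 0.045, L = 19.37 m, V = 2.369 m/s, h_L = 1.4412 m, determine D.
Formula: h_L = f \frac{L}{D} \frac{V^2}{2g}
Substituting knowns: 1.4412 = 0.045·(19.37/D)·2.369²/(2·9.81)
Solving for D: D = 0.045·19.37·2.369²/(2·9.81·1.4412) = 0.173 m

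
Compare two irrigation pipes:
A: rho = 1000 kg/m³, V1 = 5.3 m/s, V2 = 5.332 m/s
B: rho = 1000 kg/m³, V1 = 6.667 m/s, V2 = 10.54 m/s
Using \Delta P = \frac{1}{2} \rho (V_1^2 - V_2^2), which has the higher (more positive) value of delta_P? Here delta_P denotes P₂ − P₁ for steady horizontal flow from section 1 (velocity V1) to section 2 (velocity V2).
delta_P(A) = -0.1701 kPa, delta_P(B) = -33.32 kPa. Answer: A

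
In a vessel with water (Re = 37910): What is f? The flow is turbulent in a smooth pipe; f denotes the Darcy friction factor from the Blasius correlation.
Formula: f = \frac{0.316}{Re^{0.25}}
f = 0.316/37910^0.25 = 0.02265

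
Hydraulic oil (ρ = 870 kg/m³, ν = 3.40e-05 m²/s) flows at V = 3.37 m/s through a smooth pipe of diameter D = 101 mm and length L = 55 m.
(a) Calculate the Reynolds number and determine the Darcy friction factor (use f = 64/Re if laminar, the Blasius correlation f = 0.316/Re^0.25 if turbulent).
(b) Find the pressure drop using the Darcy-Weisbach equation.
(a) Re = V·D/ν = 3.37·0.101/3.40e-05 = 10011 → turbulent (Re > 4000); f = 0.316/Re^0.25 = 0.316/10011^0.25 = 0.031591
(b) Darcy-Weisbach: ΔP = f·(L/D)·½ρV²/1000 = 0.031591·(55/0.101)·½·870·3.37²/1000 = 84.99 kPa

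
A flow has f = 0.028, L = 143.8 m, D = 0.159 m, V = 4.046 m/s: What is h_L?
Formula: h_L = f \frac{L}{D} \frac{V^2}{2g}
h_L = 0.028·(143.8/0.159)·4.046²/(2·9.81) = 21.13 m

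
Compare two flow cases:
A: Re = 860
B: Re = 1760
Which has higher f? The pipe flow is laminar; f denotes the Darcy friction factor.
f(A) = 0.07442, f(B) = 0.03636. Answer: A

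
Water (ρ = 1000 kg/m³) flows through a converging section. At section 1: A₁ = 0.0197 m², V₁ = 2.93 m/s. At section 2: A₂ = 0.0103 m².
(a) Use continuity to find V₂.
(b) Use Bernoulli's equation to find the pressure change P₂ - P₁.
(a) Continuity: A₁V₁=A₂V₂ -> V₂=A₁V₁/A₂=0.0197*2.93/0.0103=5.60 m/s
(b) Bernoulli: P₂-P₁=0.5*rho*(V₁^2-V₂^2)/1000=0.5*1000*(2.93^2-5.60^2)/1000=-11.39 kPa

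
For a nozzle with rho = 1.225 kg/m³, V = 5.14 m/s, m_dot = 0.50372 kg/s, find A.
Formula: \dot{m} = \rho A V
Substituting knowns: 0.50372 = 1.225·A·5.14
Solving for A: A = 0.50372/(1.225·5.14) = 0.08 m²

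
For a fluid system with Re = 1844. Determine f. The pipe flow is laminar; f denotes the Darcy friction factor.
Formula: f = \frac{64}{Re}
f = 64/1844 = 0.03471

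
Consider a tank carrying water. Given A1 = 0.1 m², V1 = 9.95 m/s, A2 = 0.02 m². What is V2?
Formula: V_2 = \frac{A_1 V_1}{A_2}
V2 = 0.1·9.95/0.02 = 49.75 m/s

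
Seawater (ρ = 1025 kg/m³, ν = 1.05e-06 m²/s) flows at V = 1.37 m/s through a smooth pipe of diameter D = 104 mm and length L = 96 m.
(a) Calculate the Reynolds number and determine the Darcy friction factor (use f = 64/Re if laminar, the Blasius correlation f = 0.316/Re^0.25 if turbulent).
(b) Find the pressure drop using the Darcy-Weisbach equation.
(a) Re = V·D/ν = 1.37·0.104/1.05e-06 = 135700 → turbulent (Re > 4000); f = 0.316/Re^0.25 = 0.316/135700^0.25 = 0.016464 (Blasius is strictly valid for Re ≲ 1e5; used here as the smooth-pipe estimate the problem specifies)
(b) Darcy-Weisbach: ΔP = f·(L/D)·½ρV²/1000 = 0.016464·(96/0.104)·½·1025·1.37²/1000 = 14.62 kPa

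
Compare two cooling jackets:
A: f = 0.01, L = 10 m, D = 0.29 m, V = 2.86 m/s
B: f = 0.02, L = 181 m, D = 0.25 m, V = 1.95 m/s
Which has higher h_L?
h_L(A) = 0.1438 m, h_L(B) = 2.806 m. Answer: B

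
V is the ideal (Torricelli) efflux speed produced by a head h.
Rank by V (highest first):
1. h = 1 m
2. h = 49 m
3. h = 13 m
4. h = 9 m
Case 1: V = 4.429 m/s
Case 2: V = 31.01 m/s
Case 3: V = 15.97 m/s
Case 4: V = 13.29 m/s
Ranking (highest first): 2, 3, 4, 1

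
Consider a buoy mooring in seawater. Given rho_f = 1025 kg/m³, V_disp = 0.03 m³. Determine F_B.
Formula: F_B = \rho_f g V_{disp}
F_B = 1025·9.81·0.03 = 301.7 N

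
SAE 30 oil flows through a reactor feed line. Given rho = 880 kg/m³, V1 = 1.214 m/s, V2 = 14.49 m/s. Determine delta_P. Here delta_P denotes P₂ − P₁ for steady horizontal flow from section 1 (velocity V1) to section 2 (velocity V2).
Formula: \Delta P = \frac{1}{2} \rho (V_1^2 - V_2^2)
delta_P = 0.5·880·(1.214² − 14.49²)/1000 = -91.73 kPa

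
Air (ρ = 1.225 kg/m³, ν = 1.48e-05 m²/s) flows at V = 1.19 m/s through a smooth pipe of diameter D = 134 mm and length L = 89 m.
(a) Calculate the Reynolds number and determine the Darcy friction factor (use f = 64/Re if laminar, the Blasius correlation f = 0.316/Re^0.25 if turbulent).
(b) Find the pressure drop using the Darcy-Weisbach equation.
(a) Re = V·D/ν = 1.19·0.134/1.48e-05 = 10774 → turbulent (Re > 4000); f = 0.316/Re^0.25 = 0.316/10774^0.25 = 0.031017
(b) Darcy-Weisbach: ΔP = f·(L/D)·½ρV²/1000 = 0.031017·(89/0.134)·½·1.225·1.19²/1000 = 0.01787 kPa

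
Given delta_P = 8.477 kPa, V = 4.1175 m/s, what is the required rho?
Formula: V = \sqrt{\frac{2 \Delta P}{\rho}}
Substituting knowns: 4.1175 = √(2·(8.477·1000)/rho)
Solving for rho: rho = 2·(8.477·1000)/4.1175² = 1000 kg/m³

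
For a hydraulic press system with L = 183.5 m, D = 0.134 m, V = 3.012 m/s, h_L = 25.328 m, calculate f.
Formula: h_L = f \frac{L}{D} \frac{V^2}{2g}
Substituting knowns: 25.328 = f·(183.5/0.134)·3.012²/(2·9.81)
Solving for f: f = 25.328·2·9.81/((183.5/0.134)·3.012²) = 0.04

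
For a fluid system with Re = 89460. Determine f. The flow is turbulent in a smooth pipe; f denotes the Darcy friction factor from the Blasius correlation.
Formula: f = \frac{0.316}{Re^{0.25}}
f = 0.316/89460^0.25 = 0.01827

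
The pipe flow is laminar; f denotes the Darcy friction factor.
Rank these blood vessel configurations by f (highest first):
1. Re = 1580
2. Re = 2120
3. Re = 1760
Case 1: f = 0.04051
Case 2: f = 0.03019
Case 3: f = 0.03636
Ranking (highest first): 1, 3, 2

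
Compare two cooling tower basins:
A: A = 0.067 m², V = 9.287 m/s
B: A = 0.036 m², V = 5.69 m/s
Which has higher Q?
Q(A) = 622.2 L/s, Q(B) = 204.8 L/s. Answer: A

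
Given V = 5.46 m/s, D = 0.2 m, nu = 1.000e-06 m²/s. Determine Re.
Formula: Re = \frac{V D}{\nu}
Re = 5.46·0.2/1.000e-06 = 1.092e+06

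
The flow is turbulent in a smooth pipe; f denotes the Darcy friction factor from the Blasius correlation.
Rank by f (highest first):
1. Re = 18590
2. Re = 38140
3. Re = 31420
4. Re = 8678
Case 1: f = 0.02706
Case 2: f = 0.02261
Case 3: f = 0.02373
Case 4: f = 0.03274
Ranking (highest first): 4, 1, 3, 2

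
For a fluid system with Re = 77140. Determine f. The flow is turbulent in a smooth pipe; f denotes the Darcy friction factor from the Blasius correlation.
Formula: f = \frac{0.316}{Re^{0.25}}
f = 0.316/77140^0.25 = 0.01896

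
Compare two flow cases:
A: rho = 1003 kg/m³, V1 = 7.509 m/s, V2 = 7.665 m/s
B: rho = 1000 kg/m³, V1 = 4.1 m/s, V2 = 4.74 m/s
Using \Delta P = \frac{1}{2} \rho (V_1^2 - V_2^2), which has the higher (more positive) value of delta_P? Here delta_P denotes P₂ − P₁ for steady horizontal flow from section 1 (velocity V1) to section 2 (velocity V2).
delta_P(A) = -1.187 kPa, delta_P(B) = -2.829 kPa. Answer: A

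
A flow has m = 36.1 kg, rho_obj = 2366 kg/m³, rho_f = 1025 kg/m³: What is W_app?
Formula: W_{app} = mg\left(1 - \frac{\rho_f}{\rho_{obj}}\right)
W_app = 36.1·9.81·(1 − 1025/2366) = 200.7 N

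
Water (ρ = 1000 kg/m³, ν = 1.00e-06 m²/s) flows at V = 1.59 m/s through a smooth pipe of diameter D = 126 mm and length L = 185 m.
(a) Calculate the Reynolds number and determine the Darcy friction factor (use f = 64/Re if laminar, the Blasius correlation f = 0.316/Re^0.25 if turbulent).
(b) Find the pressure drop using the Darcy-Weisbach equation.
(a) Re = V·D/ν = 1.59·0.126/1.00e-06 = 200340 → turbulent (Re > 4000); f = 0.316/Re^0.25 = 0.316/200340^0.25 = 0.014936 (Blasius is strictly valid for Re ≲ 1e5; used here as the smooth-pipe estimate the problem specifies)
(b) Darcy-Weisbach: ΔP = f·(L/D)·½ρV²/1000 = 0.014936·(185/0.126)·½·1000·1.59²/1000 = 27.72 kPa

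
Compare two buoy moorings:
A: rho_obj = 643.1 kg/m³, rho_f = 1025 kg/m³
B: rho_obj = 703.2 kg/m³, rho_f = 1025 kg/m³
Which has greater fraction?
fraction(A) = 0.6274, fraction(B) = 0.686. Answer: B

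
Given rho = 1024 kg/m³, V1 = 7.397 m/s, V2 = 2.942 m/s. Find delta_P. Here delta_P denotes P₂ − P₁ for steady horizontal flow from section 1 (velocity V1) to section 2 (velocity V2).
Formula: \Delta P = \frac{1}{2} \rho (V_1^2 - V_2^2)
delta_P = 0.5·1024·(7.397² − 2.942²)/1000 = 23.58 kPa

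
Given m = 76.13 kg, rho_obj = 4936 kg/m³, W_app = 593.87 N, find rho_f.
Formula: W_{app} = mg\left(1 - \frac{\rho_f}{\rho_{obj}}\right)
Substituting knowns: 593.87 = 76.13·9.81·(1 − rho_f/4936)
Solving for rho_f: rho_f = 4936·(1 − 593.87/(76.13·9.81)) = 1011 kg/m³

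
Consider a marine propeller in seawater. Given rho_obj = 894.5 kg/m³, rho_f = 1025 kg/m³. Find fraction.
Formula: f_{sub} = \frac{\rho_{obj}}{\rho_f}
fraction = 894.5/1025 = 0.8727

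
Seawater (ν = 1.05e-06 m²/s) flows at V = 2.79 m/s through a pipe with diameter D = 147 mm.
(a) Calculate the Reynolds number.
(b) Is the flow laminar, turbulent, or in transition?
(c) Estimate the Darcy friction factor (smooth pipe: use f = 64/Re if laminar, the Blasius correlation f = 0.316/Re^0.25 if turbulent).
(a) Re = V·D/ν = 2.79·0.147/1.05e-06 = 390600
(b) Flow regime: turbulent (Re > 4000)
(c) Friction factor: f = 0.316/Re^0.25 = 0.316/390600^0.25 = 0.01264 (Blasius is strictly valid for Re ≲ 1e5; used here as the smooth-pipe estimate the problem specifies)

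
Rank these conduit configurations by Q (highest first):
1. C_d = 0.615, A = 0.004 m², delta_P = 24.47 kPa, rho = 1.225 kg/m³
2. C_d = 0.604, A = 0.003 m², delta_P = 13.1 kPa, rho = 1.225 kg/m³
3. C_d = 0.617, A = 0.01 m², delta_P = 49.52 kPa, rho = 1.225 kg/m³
Case 1: Q = 491.7 L/s
Case 2: Q = 265 L/s
Case 3: Q = 1754 L/s
Ranking (highest first): 3, 1, 2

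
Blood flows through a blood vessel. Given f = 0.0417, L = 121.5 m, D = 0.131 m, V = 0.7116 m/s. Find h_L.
Formula: h_L = f \frac{L}{D} \frac{V^2}{2g}
h_L = 0.0417·(121.5/0.131)·0.7116²/(2·9.81) = 0.9982 m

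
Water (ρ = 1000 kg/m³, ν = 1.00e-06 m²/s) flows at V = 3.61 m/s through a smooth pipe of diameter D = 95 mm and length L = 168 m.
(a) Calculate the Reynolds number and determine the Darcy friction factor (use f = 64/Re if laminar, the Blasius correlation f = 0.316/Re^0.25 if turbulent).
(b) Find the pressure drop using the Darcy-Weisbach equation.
(a) Re = V·D/ν = 3.61·0.095/1.00e-06 = 342950 → turbulent (Re > 4000); f = 0.316/Re^0.25 = 0.316/342950^0.25 = 0.013058 (Blasius is strictly valid for Re ≲ 1e5; used here as the smooth-pipe estimate the problem specifies)
(b) Darcy-Weisbach: ΔP = f·(L/D)·½ρV²/1000 = 0.013058·(168/0.095)·½·1000·3.61²/1000 = 150.5 kPa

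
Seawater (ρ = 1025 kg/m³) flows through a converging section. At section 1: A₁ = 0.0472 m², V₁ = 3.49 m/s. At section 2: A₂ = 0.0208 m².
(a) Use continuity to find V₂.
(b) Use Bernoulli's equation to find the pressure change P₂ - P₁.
(a) Continuity: A₁V₁=A₂V₂ -> V₂=A₁V₁/A₂=0.0472*3.49/0.0208=7.92 m/s
(b) Bernoulli: P₂-P₁=0.5*rho*(V₁^2-V₂^2)/1000=0.5*1025*(3.49^2-7.92^2)/1000=-25.9 kPa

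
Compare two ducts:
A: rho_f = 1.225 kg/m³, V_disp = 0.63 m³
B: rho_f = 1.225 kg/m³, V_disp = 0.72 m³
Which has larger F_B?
F_B(A) = 7.571 N, F_B(B) = 8.652 N. Answer: B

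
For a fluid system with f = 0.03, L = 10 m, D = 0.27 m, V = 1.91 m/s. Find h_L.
Formula: h_L = f \frac{L}{D} \frac{V^2}{2g}
h_L = 0.03·(10/0.27)·1.91²/(2·9.81) = 0.2066 m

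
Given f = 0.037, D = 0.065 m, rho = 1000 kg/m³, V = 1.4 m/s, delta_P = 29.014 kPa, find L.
Formula: \Delta P = f \frac{L}{D} \frac{\rho V^2}{2}
Substituting knowns: 29.014 = 0.037·(L/0.065)·0.5·1000·1.4²/1000
Solving for L: L = (29.014·1000)·0.065/(0.037·0.5·1000·1.4²) = 52.01 m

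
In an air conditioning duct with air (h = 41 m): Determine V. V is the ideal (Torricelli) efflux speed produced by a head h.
Formula: V = \sqrt{2 g h}
V = √(2·9.81·41) = 28.36 m/s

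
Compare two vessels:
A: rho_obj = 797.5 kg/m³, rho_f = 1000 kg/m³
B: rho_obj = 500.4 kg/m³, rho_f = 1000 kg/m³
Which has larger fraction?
fraction(A) = 0.7975, fraction(B) = 0.5004. Answer: A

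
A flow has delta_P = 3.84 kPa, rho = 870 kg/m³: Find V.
Formula: V = \sqrt{\frac{2 \Delta P}{\rho}}
V = √(2·(3.84·1000)/870) = 2.971 m/s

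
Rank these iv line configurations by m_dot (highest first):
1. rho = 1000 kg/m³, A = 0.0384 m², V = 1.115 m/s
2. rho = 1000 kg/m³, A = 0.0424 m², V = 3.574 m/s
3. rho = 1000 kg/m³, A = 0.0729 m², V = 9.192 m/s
Case 1: m_dot = 42.82 kg/s
Case 2: m_dot = 151.5 kg/s
Case 3: m_dot = 670.1 kg/s
Ranking (highest first): 3, 2, 1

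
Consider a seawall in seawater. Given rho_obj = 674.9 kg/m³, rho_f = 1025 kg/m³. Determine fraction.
Formula: f_{sub} = \frac{\rho_{obj}}{\rho_f}
fraction = 674.9/1025 = 0.6584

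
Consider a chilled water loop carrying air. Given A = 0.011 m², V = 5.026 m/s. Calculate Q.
Formula: Q = A V
Q = 0.011·5.026·1000 = 55.29 L/s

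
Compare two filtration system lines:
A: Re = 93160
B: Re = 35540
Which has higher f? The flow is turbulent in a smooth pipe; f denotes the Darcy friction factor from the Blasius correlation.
f(A) = 0.01809, f(B) = 0.02301. Answer: B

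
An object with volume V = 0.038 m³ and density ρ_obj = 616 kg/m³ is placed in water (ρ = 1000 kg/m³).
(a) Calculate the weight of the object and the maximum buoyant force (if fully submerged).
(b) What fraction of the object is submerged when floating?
(a) W=rho_obj*g*V=616*9.81*0.038=229.6 N; F_B(max)=rho*g*V=1000*9.81*0.038=372.8 N
(b) Floating fraction=rho_obj/rho=616/1000=0.616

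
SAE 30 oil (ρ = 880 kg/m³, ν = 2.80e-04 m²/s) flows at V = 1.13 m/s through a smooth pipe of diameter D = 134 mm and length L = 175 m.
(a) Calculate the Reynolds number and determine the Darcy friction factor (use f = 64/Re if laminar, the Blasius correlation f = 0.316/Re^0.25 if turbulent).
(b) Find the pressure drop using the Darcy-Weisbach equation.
(a) Re = V·D/ν = 1.13·0.134/2.80e-04 = 540.79 → laminar (Re < 2300); f = 64/Re = 64/540.79 = 0.11835
(b) Darcy-Weisbach: ΔP = f·(L/D)·½ρV²/1000 = 0.11835·(175/0.134)·½·880·1.13²/1000 = 86.84 kPa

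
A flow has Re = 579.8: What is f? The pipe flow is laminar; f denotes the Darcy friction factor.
Formula: f = \frac{64}{Re}
f = 64/579.8 = 0.1104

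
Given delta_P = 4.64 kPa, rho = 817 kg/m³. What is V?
Formula: V = \sqrt{\frac{2 \Delta P}{\rho}}
V = √(2·(4.64·1000)/817) = 3.37 m/s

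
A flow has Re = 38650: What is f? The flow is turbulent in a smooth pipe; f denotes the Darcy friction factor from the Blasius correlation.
Formula: f = \frac{0.316}{Re^{0.25}}
f = 0.316/38650^0.25 = 0.02254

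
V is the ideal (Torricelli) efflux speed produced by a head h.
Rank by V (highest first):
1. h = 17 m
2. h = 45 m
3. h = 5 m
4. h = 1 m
Case 1: V = 18.26 m/s
Case 2: V = 29.71 m/s
Case 3: V = 9.905 m/s
Case 4: V = 4.429 m/s
Ranking (highest first): 2, 1, 3, 4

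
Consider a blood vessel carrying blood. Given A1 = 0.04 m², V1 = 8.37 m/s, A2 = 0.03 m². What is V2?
Formula: V_2 = \frac{A_1 V_1}{A_2}
V2 = 0.04·8.37/0.03 = 11.16 m/s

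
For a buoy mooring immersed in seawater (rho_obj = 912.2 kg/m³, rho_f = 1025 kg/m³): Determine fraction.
Formula: f_{sub} = \frac{\rho_{obj}}{\rho_f}
fraction = 912.2/1025 = 0.89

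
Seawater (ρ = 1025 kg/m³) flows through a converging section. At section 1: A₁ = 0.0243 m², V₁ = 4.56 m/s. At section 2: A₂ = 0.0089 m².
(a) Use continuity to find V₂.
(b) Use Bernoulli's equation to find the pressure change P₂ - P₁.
(a) Continuity: A₁V₁=A₂V₂ -> V₂=A₁V₁/A₂=0.0243*4.56/0.0089=12.45 m/s
(b) Bernoulli: P₂-P₁=0.5*rho*(V₁^2-V₂^2)/1000=0.5*1025*(4.56^2-12.45^2)/1000=-68.78 kPa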